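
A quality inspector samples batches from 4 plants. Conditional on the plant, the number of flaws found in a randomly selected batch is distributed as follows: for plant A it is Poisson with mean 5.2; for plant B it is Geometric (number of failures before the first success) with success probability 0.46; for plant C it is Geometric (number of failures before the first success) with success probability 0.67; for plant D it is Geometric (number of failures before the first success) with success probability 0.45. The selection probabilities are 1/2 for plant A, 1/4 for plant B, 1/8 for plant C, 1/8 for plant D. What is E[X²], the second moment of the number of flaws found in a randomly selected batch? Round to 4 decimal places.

For each component E[X²] = Var + (mean)², giving A: 32.24; B: 3.93006; C: 0.977723; D: 4.20988.
Overall E[X²] = 0.5·32.24 + 0.25·3.93006 + 0.125·0.977723 + 0.125·4.20988 = 17.751.

17.7510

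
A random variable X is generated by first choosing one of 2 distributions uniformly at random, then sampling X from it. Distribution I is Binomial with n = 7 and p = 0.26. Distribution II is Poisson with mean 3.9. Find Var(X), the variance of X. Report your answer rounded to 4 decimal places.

3.7050

Per component, I: μ=1.82, E[X²]=4.6592; II: μ=3.9, E[X²]=19.11.
E[X] = 0.5·1.82 + 0.5·3.9 = 2.86.
E[X²] = 0.5·4.6592 + 0.5·19.11 = 11.8846.
Var(X) = E[X²] − (E[X])² = 11.8846 − 8.1796 = 3.705.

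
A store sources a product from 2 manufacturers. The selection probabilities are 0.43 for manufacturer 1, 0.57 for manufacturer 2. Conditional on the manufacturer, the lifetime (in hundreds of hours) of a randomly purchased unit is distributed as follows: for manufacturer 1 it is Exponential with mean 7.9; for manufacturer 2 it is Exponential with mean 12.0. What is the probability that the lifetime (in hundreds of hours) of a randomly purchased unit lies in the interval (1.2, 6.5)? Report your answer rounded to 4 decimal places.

0.3647

Conditional on each manufacturer, P(1.2 < X < 6.5): 1: 0.419868; 2: 0.32306.
By total probability, P(1.2 < X < 6.5) = 0.43·0.419868 + 0.57·0.32306 = 0.364687.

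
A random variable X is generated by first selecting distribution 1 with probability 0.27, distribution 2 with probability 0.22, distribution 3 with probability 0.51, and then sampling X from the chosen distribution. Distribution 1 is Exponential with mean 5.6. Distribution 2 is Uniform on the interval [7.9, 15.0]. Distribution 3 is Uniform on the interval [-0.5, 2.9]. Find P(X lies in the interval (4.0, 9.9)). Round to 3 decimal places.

0.148

Conditional on each component, P(4.0 < X < 9.9): 1: 0.318843; 2: 0.28169; 3: 0.
By total probability, P(4.0 < X < 9.9) = 0.27·0.318843 + 0.22·0.28169 + 0.51·0 = 0.14806.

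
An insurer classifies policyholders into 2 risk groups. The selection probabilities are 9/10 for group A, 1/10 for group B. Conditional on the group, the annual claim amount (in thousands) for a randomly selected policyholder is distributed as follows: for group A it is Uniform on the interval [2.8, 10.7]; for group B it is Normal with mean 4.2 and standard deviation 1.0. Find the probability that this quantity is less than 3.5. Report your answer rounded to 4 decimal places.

0.1039

Conditional on each group, P(X < 3.5): A: 0.0886076; B: 0.241964.
By total probability, P(X < 3.5) = 0.9·0.0886076 + 0.1·0.241964 = 0.103943.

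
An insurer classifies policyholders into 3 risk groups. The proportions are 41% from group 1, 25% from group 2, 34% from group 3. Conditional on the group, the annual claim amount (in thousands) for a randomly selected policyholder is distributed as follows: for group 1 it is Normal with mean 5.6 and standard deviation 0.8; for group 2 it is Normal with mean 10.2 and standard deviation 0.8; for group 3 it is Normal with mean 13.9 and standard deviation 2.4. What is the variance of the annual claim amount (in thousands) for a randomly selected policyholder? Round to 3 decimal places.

Per component, 1: μ=5.6, E[X²]=32; 2: μ=10.2, E[X²]=104.68; 3: μ=13.9, E[X²]=198.97.
E[X] = 0.41·5.6 + 0.25·10.2 + 0.34·13.9 = 9.572.
E[X²] = 0.41·32 + 0.25·104.68 + 0.34·198.97 = 106.94.
Var(X) = E[X²] − (E[X])² = 106.94 − 91.6232 = 15.3166.

15.317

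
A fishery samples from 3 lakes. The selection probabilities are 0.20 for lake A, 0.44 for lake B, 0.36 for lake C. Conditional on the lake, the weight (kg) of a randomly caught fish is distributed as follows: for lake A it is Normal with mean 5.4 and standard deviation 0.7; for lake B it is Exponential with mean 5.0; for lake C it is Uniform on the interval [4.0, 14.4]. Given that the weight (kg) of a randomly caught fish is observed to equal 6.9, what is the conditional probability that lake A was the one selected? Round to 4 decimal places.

Likelihoods f(6.9 | ·): A: 0.057373; B: 0.0503157; C: 0.0961538.
Posterior ∝ prior × likelihood. Numerator for A: 0.2·0.057373 = 0.0114746.
Normalizing constant: 0.2·0.057373 + 0.44·0.0503157 + 0.36·0.0961538 = 0.0682289.
P(A | observation) = 0.0114746 / 0.0682289 = 0.168178.

0.1682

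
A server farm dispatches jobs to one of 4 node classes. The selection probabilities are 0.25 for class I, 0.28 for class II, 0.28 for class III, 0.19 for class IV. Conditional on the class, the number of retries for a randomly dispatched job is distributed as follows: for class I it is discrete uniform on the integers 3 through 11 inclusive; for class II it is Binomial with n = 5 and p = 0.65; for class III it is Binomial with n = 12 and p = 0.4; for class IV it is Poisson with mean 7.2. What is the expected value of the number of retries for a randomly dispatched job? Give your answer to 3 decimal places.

Component means — I: 7; II: 3.25; III: 4.8; IV: 7.2.
E[X] = 0.25·7 + 0.28·3.25 + 0.28·4.8 + 0.19·7.2 = 5.372.

5.372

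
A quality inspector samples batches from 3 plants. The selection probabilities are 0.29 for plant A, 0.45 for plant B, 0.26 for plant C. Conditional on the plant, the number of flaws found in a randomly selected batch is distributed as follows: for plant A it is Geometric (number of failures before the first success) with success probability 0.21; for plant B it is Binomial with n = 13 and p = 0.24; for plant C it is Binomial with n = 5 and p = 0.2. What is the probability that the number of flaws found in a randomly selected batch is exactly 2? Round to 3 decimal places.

0.190

Conditional on each plant, P(X = 2): A: 0.131061; B: 0.219516; C: 0.2048.
By total probability, P(X = 2) = 0.29·0.131061 + 0.45·0.219516 + 0.26·0.2048 = 0.190038.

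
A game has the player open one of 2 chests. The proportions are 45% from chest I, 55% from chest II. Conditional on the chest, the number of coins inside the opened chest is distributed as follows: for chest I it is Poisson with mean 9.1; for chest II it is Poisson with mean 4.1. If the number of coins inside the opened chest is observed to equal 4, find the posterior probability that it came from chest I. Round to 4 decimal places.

0.1180

Likelihoods P(X=4 | ·): I: 0.0319062; II: 0.195127.
Posterior ∝ prior × likelihood. Numerator for I: 0.45·0.0319062 = 0.0143578.
Normalizing constant: 0.45·0.0319062 + 0.55·0.195127 = 0.121677.
P(I | observation) = 0.0143578 / 0.121677 = 0.117999.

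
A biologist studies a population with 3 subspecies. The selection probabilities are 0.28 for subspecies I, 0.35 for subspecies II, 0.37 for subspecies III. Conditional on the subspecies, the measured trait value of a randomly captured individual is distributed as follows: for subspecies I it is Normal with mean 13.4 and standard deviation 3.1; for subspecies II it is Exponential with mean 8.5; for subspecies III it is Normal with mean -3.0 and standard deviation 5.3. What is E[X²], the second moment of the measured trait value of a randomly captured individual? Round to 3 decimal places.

For each component E[X²] = Var + (mean)², giving I: 189.17; II: 144.5; III: 37.09.
Overall E[X²] = 0.28·189.17 + 0.35·144.5 + 0.37·37.09 = 117.266.

117.266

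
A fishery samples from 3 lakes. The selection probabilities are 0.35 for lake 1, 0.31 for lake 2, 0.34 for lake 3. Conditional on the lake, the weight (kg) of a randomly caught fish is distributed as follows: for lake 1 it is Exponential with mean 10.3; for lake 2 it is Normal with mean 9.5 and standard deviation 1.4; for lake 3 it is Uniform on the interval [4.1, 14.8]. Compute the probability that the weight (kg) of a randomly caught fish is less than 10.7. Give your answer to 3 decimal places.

0.685

Conditional on each lake, P(X < 10.7): 1: 0.646133; 2: 0.804317; 3: 0.616822.
By total probability, P(X < 10.7) = 0.35·0.646133 + 0.31·0.804317 + 0.34·0.616822 = 0.685205.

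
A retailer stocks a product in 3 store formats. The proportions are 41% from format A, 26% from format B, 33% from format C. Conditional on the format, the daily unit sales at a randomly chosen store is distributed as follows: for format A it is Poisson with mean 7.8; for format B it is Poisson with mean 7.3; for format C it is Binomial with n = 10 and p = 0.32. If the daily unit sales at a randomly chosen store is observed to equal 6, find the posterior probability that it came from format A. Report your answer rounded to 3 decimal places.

0.499

Likelihoods P(X=6 | ·): A: 0.128156; B: 0.141989; C: 0.048212.
Posterior ∝ prior × likelihood. Numerator for A: 0.41·0.128156 = 0.0525439.
Normalizing constant: 0.41·0.128156 + 0.26·0.141989 + 0.33·0.048212 = 0.105371.
P(A | observation) = 0.0525439 / 0.105371 = 0.498656.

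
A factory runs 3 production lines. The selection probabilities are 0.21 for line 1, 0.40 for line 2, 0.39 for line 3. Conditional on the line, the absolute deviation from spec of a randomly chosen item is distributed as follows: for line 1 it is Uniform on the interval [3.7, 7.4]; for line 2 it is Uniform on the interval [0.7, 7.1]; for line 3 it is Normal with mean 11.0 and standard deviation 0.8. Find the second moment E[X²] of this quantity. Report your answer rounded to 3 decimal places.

61.597

For each component E[X²] = Var + (mean)², giving 1: 31.9433; 2: 18.6233; 3: 121.64.
Overall E[X²] = 0.21·31.9433 + 0.4·18.6233 + 0.39·121.64 = 61.597.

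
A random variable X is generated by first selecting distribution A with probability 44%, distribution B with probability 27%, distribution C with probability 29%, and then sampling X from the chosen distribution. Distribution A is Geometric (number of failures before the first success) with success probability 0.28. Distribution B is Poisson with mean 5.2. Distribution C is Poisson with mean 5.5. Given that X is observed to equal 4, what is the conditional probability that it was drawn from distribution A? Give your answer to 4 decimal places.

Likelihoods P(X=4 | ·): A: 0.0752468; B: 0.168063; C: 0.155819.
Posterior ∝ prior × likelihood. Numerator for A: 0.44·0.0752468 = 0.0331086.
Normalizing constant: 0.44·0.0752468 + 0.27·0.168063 + 0.29·0.155819 = 0.123673.
P(A | observation) = 0.0331086 / 0.123673 = 0.267711.

0.2677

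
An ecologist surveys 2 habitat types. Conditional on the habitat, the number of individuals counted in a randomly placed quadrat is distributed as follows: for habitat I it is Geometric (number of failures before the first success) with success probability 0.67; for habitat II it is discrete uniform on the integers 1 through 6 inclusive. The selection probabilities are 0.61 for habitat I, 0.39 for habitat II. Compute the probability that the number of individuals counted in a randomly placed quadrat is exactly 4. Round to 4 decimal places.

0.0698

Conditional on each habitat, P(X = 4): I: 0.00794567; II: 0.166667.
By total probability, P(X = 4) = 0.61·0.00794567 + 0.39·0.166667 = 0.0698469.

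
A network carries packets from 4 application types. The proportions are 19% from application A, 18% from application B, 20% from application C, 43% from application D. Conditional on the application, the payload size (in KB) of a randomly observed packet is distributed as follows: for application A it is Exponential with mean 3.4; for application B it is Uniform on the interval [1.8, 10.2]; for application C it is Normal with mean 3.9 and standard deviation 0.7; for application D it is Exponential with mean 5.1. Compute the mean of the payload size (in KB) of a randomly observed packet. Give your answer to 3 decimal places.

4.699

Component means — A: 3.4; B: 6; C: 3.9; D: 5.1.
E[X] = 0.19·3.4 + 0.18·6 + 0.2·3.9 + 0.43·5.1 = 4.699.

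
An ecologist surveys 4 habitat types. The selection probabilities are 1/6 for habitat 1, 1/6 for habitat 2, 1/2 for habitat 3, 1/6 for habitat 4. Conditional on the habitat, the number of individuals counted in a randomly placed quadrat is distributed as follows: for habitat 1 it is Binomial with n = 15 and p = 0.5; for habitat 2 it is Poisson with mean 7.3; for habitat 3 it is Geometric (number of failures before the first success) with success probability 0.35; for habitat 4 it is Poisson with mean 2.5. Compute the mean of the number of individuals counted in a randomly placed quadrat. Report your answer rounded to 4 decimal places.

3.8119

Component means — 1: 7.5; 2: 7.3; 3: 1.85714; 4: 2.5.
E[X] = 0.166667·7.5 + 0.166667·7.3 + 0.5·1.85714 + 0.166667·2.5 = 3.8119.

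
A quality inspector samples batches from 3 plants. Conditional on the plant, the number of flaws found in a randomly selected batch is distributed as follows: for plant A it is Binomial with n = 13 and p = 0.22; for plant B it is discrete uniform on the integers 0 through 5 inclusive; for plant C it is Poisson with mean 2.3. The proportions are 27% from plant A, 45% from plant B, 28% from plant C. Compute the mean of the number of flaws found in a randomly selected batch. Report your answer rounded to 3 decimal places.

Component means — A: 2.86; B: 2.5; C: 2.3.
E[X] = 0.27·2.86 + 0.45·2.5 + 0.28·2.3 = 2.5412.

2.541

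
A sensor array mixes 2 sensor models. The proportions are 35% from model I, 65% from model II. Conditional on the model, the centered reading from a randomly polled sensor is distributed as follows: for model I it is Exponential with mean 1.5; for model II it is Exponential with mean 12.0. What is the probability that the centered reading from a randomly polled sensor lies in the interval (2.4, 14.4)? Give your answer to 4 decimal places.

Conditional on each model, P(2.4 < X < 14.4): I: 0.201829; II: 0.517537.
By total probability, P(2.4 < X < 14.4) = 0.35·0.201829 + 0.65·0.517537 = 0.407039.

0.4070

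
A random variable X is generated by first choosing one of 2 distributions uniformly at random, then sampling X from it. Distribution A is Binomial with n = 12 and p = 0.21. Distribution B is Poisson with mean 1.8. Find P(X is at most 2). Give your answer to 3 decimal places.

0.627

Conditional on each component, P(X ≤ 2): A: 0.52317; B: 0.730621.
By total probability, P(X ≤ 2) = 0.5·0.52317 + 0.5·0.730621 = 0.626895.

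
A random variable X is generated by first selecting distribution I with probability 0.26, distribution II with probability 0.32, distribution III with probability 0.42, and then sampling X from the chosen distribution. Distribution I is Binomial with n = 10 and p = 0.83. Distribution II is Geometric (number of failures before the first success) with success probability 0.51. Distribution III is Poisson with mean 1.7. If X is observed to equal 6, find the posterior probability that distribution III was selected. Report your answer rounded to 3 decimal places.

Likelihoods P(X=6 | ·): I: 0.0573434; II: 0.00705906; III: 0.00612436.
Posterior ∝ prior × likelihood. Numerator for III: 0.42·0.00612436 = 0.00257223.
Normalizing constant: 0.26·0.0573434 + 0.32·0.00705906 + 0.42·0.00612436 = 0.0197404.
P(III | observation) = 0.00257223 / 0.0197404 = 0.130303.

0.130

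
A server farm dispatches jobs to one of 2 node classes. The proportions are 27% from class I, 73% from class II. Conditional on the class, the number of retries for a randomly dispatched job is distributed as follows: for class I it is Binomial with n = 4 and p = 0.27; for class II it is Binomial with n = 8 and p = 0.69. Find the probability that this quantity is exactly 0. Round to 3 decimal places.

Conditional on each class, P(X = 0): I: 0.283982; II: 8.52891e-05.
By total probability, P(X = 0) = 0.27·0.283982 + 0.73·8.52891e-05 = 0.0767375.

0.077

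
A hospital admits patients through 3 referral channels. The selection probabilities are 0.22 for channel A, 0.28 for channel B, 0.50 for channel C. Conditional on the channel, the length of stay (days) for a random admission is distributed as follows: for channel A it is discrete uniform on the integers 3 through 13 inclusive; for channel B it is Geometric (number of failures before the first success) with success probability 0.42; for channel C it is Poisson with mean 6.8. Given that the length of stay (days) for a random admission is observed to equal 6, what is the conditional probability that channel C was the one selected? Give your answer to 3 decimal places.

0.758

Likelihoods P(X=6 | ·): A: 0.0909091; B: 0.0159889; C: 0.152939.
Posterior ∝ prior × likelihood. Numerator for C: 0.5·0.152939 = 0.0764695.
Normalizing constant: 0.22·0.0909091 + 0.28·0.0159889 + 0.5·0.152939 = 0.100946.
P(C | observation) = 0.0764695 / 0.100946 = 0.757526.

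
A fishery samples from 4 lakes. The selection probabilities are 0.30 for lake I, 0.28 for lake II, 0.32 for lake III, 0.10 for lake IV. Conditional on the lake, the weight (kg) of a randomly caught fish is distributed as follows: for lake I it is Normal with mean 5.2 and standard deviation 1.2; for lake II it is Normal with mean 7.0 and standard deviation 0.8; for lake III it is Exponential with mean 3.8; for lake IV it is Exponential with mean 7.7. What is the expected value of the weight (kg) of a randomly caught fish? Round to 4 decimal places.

5.5060

Component means — I: 5.2; II: 7; III: 3.8; IV: 7.7.
E[X] = 0.3·5.2 + 0.28·7 + 0.32·3.8 + 0.1·7.7 = 5.506.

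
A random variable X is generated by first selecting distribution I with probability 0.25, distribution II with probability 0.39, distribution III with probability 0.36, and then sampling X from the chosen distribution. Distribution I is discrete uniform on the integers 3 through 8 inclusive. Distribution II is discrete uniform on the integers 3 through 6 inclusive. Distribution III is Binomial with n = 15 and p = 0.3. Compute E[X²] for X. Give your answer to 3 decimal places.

For each component E[X²] = Var + (mean)², giving I: 33.1667; II: 21.5; III: 23.4.
Overall E[X²] = 0.25·33.1667 + 0.39·21.5 + 0.36·23.4 = 25.1007.

25.101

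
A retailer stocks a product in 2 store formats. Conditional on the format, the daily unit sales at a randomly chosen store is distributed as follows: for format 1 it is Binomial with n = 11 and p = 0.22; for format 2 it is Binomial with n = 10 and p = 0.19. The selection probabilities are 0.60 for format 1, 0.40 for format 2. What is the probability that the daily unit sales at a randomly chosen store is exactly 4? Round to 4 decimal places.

0.1124

Conditional on each format, P(X = 4): 1: 0.13579; 2: 0.0772936.
By total probability, P(X = 4) = 0.6·0.13579 + 0.4·0.0772936 = 0.112391.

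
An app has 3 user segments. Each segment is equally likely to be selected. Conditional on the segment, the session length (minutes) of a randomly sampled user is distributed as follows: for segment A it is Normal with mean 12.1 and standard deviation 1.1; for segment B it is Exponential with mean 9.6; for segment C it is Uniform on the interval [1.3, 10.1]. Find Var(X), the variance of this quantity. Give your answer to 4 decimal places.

40.2100

Per component, A: μ=12.1, E[X²]=147.62; B: μ=9.6, E[X²]=184.32; C: μ=5.7, E[X²]=38.9433.
E[X] = 0.333333·12.1 + 0.333333·9.6 + 0.333333·5.7 = 9.13333.
E[X²] = 0.333333·147.62 + 0.333333·184.32 + 0.333333·38.9433 = 123.628.
Var(X) = E[X²] − (E[X])² = 123.628 − 83.4178 = 40.21.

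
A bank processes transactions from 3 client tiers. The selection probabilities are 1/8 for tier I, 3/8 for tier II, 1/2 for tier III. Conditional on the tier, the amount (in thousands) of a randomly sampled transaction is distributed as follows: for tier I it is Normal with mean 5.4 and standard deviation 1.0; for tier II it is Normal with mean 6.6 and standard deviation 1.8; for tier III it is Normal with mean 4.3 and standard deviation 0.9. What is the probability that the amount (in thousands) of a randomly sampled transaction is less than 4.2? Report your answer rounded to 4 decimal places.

Conditional on each tier, P(X < 4.2): I: 0.11507; II: 0.0912112; III: 0.455764.
By total probability, P(X < 4.2) = 0.125·0.11507 + 0.375·0.0912112 + 0.5·0.455764 = 0.27647.

0.2765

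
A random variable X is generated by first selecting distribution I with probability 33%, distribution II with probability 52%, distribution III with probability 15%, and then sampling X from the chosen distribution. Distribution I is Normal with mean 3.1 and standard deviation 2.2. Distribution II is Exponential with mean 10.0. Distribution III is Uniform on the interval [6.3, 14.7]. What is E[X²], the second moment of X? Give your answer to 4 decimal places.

For each component E[X²] = Var + (mean)², giving I: 14.45; II: 200; III: 116.13.
Overall E[X²] = 0.33·14.45 + 0.52·200 + 0.15·116.13 = 126.188.

126.1880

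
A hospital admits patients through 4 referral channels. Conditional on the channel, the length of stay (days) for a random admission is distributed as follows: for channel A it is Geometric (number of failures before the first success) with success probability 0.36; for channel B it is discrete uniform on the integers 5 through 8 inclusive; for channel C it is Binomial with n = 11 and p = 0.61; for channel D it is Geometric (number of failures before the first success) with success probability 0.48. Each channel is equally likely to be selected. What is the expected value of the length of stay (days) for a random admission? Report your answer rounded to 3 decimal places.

4.018

Component means — A: 1.77778; B: 6.5; C: 6.71; D: 1.08333.
E[X] = 0.25·1.77778 + 0.25·6.5 + 0.25·6.71 + 0.25·1.08333 = 4.01778.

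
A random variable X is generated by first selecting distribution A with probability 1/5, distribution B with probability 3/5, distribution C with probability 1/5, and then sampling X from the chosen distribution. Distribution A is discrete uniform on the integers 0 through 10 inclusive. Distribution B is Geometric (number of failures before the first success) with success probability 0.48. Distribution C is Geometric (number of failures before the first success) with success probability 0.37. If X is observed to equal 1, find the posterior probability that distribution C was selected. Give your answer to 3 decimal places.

Likelihoods P(X=1 | ·): A: 0.0909091; B: 0.2496; C: 0.2331.
Posterior ∝ prior × likelihood. Numerator for C: 0.2·0.2331 = 0.04662.
Normalizing constant: 0.2·0.0909091 + 0.6·0.2496 + 0.2·0.2331 = 0.214562.
P(C | observation) = 0.04662 / 0.214562 = 0.21728.

0.217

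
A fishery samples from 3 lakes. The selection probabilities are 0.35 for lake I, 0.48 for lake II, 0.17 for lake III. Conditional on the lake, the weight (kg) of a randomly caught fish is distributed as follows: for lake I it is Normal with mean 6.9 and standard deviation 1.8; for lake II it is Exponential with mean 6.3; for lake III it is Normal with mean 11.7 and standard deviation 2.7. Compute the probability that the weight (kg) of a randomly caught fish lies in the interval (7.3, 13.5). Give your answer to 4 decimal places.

0.3568

Conditional on each lake, P(7.3 < X < 13.5): I: 0.411948; II: 0.196565; III: 0.695918.
By total probability, P(7.3 < X < 13.5) = 0.35·0.411948 + 0.48·0.196565 + 0.17·0.695918 = 0.356839.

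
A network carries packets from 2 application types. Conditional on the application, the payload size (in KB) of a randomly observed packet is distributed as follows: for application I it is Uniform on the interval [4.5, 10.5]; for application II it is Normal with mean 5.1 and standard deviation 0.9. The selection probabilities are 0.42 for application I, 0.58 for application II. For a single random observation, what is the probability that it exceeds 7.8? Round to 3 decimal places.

0.190

Conditional on each application, P(X > 7.8): I: 0.45; II: 0.0013499.
By total probability, P(X > 7.8) = 0.42·0.45 + 0.58·0.0013499 = 0.189783.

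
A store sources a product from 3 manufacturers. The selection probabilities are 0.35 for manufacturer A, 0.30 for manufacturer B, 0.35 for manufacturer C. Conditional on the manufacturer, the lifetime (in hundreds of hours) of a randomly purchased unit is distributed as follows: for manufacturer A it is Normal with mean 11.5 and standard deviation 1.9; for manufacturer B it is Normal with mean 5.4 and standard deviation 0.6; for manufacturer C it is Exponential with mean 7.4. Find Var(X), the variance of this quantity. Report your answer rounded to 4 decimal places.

26.9238

Per component, A: μ=11.5, E[X²]=135.86; B: μ=5.4, E[X²]=29.52; C: μ=7.4, E[X²]=109.52.
E[X] = 0.35·11.5 + 0.3·5.4 + 0.35·7.4 = 8.235.
E[X²] = 0.35·135.86 + 0.3·29.52 + 0.35·109.52 = 94.739.
Var(X) = E[X²] − (E[X])² = 94.739 − 67.8152 = 26.9238.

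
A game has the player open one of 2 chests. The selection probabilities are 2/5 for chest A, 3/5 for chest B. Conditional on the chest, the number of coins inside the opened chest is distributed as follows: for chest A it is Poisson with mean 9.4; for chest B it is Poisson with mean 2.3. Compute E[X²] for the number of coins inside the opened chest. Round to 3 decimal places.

43.658

For each component E[X²] = Var + (mean)², giving A: 97.76; B: 7.59.
Overall E[X²] = 0.4·97.76 + 0.6·7.59 = 43.658.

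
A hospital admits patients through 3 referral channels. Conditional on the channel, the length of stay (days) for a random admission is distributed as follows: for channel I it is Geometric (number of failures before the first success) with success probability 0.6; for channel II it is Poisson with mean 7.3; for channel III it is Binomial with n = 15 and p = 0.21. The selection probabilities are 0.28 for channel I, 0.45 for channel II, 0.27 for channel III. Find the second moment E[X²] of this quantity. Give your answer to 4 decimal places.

31.0520

For each component E[X²] = Var + (mean)², giving I: 1.55556; II: 60.59; III: 12.411.
Overall E[X²] = 0.28·1.55556 + 0.45·60.59 + 0.27·12.411 = 31.052.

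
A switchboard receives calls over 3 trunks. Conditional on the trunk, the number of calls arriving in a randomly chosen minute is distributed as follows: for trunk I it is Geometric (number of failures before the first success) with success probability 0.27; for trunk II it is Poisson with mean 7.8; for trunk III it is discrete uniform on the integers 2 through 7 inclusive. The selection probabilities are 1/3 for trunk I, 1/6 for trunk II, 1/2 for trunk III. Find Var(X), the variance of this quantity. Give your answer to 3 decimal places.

8.984

Per component, I: μ=2.7037, E[X²]=17.3237; II: μ=7.8, E[X²]=68.64; III: μ=4.5, E[X²]=23.1667.
E[X] = 0.333333·2.7037 + 0.166667·7.8 + 0.5·4.5 = 4.45123.
E[X²] = 0.333333·17.3237 + 0.166667·68.64 + 0.5·23.1667 = 28.7979.
Var(X) = E[X²] − (E[X])² = 28.7979 − 19.8135 = 8.98442.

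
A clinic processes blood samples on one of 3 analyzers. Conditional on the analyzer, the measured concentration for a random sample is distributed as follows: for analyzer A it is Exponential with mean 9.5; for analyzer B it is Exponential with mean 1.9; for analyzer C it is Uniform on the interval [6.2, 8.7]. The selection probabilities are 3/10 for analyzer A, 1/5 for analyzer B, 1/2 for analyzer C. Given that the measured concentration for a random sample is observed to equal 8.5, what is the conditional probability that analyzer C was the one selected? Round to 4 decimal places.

Likelihoods f(8.5 | ·): A: 0.0430226; B: 0.00600275; C: 0.4.
Posterior ∝ prior × likelihood. Numerator for C: 0.5·0.4 = 0.2.
Normalizing constant: 0.3·0.0430226 + 0.2·0.00600275 + 0.5·0.4 = 0.214107.
P(C | observation) = 0.2 / 0.214107 = 0.934111.

0.9341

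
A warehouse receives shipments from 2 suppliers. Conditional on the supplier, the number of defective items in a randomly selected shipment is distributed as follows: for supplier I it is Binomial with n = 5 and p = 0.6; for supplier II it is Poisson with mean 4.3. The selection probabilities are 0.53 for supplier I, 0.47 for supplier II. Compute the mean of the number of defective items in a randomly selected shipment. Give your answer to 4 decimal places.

Component means — I: 3; II: 4.3.
E[X] = 0.53·3 + 0.47·4.3 = 3.611.

3.6110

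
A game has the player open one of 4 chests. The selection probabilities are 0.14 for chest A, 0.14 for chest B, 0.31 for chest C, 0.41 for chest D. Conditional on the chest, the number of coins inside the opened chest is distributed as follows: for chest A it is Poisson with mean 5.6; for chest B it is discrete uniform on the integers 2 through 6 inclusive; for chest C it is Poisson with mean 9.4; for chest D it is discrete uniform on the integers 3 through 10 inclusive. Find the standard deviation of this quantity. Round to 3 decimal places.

3.090

Per component, A: μ=5.6, E[X²]=36.96; B: μ=4, E[X²]=18; C: μ=9.4, E[X²]=97.76; D: μ=6.5, E[X²]=47.5.
E[X] = 0.14·5.6 + 0.14·4 + 0.31·9.4 + 0.41·6.5 = 6.923.
E[X²] = 0.14·36.96 + 0.14·18 + 0.31·97.76 + 0.41·47.5 = 57.475.
Var(X) = E[X²] − (E[X])² = 57.475 − 47.9279 = 9.54707.
SD(X) = √9.54707 = 3.08983.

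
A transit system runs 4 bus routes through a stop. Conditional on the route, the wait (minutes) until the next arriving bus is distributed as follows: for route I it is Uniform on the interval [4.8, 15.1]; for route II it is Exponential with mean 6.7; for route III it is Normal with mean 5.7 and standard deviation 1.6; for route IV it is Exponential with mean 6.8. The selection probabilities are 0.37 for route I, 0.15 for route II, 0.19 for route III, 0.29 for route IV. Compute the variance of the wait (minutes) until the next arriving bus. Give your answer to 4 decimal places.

26.9169

Per component, I: μ=9.95, E[X²]=107.843; II: μ=6.7, E[X²]=89.78; III: μ=5.7, E[X²]=35.05; IV: μ=6.8, E[X²]=92.48.
E[X] = 0.37·9.95 + 0.15·6.7 + 0.19·5.7 + 0.29·6.8 = 7.7415.
E[X²] = 0.37·107.843 + 0.15·89.78 + 0.19·35.05 + 0.29·92.48 = 86.8477.
Var(X) = E[X²] − (E[X])² = 86.8477 − 59.9308 = 26.9169.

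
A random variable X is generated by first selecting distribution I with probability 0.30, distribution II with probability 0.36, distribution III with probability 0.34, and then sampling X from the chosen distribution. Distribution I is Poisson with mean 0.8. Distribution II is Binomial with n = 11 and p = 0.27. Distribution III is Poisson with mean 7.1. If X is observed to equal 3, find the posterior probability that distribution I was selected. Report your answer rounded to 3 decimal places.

0.094

Likelihoods P(X=3 | ·): I: 0.0383427; II: 0.261914; III: 0.049219.
Posterior ∝ prior × likelihood. Numerator for I: 0.3·0.0383427 = 0.0115028.
Normalizing constant: 0.3·0.0383427 + 0.36·0.261914 + 0.34·0.049219 = 0.122526.
P(I | observation) = 0.0115028 / 0.122526 = 0.0938805.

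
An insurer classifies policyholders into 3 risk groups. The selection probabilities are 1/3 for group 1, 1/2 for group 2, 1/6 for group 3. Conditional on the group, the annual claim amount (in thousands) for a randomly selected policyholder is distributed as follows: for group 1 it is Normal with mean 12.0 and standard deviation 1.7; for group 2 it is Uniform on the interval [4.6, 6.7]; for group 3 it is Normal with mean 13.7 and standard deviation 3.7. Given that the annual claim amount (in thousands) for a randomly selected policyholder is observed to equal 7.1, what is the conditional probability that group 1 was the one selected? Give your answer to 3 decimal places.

0.251

Likelihoods f(7.1 | ·): 1: 0.00368477; 2: 0; 3: 0.021967.
Posterior ∝ prior × likelihood. Numerator for 1: 0.333333·0.00368477 = 0.00122826.
Normalizing constant: 0.333333·0.00368477 + 0.5·0 + 0.166667·0.021967 = 0.00488943.
P(1 | observation) = 0.00122826 / 0.00488943 = 0.251207.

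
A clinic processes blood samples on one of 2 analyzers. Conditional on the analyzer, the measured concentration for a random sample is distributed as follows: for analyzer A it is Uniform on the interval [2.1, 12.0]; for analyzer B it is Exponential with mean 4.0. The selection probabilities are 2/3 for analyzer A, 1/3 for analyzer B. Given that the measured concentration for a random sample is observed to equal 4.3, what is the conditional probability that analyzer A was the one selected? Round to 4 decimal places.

Likelihoods f(4.3 | ·): A: 0.10101; B: 0.0853244.
Posterior ∝ prior × likelihood. Numerator for A: 0.666667·0.10101 = 0.0673401.
Normalizing constant: 0.666667·0.10101 + 0.333333·0.0853244 = 0.0957815.
P(A | observation) = 0.0673401 / 0.0957815 = 0.703059.

0.7031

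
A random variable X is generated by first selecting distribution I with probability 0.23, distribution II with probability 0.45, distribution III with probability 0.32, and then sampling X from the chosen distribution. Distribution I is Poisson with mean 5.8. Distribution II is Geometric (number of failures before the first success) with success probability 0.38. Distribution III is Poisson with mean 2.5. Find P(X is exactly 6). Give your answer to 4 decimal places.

0.0554

Conditional on each component, P(X = 6): I: 0.160076; II: 0.0215841; III: 0.0278337.
By total probability, P(X = 6) = 0.23·0.160076 + 0.45·0.0215841 + 0.32·0.0278337 = 0.0554372.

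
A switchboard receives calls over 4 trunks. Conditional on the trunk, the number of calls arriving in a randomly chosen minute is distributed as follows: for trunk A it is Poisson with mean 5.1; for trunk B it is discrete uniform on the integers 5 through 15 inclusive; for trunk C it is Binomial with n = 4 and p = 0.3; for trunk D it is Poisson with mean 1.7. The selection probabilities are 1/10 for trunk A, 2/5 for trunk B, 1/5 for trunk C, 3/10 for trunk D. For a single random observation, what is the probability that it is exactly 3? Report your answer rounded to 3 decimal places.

0.073

Conditional on each trunk, P(X = 3): A: 0.13479; B: 0; C: 0.0756; D: 0.149587.
By total probability, P(X = 3) = 0.1·0.13479 + 0.4·0 + 0.2·0.0756 + 0.3·0.149587 = 0.0734752.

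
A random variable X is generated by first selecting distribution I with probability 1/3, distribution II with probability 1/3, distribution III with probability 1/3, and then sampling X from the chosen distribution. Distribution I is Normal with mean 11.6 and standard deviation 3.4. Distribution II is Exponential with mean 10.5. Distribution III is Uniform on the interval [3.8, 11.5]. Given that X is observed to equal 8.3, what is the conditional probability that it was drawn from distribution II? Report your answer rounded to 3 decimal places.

Likelihoods f(8.3 | ·): I: 0.0732604; II: 0.0432027; III: 0.12987.
Posterior ∝ prior × likelihood. Numerator for II: 0.333333·0.0432027 = 0.0144009.
Normalizing constant: 0.333333·0.0732604 + 0.333333·0.0432027 + 0.333333·0.12987 = 0.0821111.
P(II | observation) = 0.0144009 / 0.0821111 = 0.175383.

0.175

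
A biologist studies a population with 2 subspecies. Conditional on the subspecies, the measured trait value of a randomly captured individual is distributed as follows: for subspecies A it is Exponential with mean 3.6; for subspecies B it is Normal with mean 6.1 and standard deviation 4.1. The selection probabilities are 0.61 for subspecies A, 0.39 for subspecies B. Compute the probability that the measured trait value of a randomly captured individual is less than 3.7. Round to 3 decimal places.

Conditional on each subspecies, P(X < 3.7): A: 0.642199; B: 0.279151.
By total probability, P(X < 3.7) = 0.61·0.642199 + 0.39·0.279151 = 0.50061.

0.501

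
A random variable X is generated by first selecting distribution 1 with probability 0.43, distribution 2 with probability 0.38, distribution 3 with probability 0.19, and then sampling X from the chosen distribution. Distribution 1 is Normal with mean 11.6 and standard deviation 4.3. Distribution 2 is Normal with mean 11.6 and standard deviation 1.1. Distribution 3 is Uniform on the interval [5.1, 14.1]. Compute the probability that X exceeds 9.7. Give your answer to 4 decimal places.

0.7453

Conditional on each component, P(X > 9.7): 1: 0.670705; 2: 0.957941; 3: 0.488889.
By total probability, P(X > 9.7) = 0.43·0.670705 + 0.38·0.957941 + 0.19·0.488889 = 0.745309.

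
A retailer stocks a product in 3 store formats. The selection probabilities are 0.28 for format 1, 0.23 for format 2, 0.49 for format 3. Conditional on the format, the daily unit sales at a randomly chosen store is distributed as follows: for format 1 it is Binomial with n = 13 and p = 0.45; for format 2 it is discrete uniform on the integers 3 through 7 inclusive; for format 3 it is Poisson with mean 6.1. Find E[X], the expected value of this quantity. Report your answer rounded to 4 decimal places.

Component means — 1: 5.85; 2: 5; 3: 6.1.
E[X] = 0.28·5.85 + 0.23·5 + 0.49·6.1 = 5.777.

5.7770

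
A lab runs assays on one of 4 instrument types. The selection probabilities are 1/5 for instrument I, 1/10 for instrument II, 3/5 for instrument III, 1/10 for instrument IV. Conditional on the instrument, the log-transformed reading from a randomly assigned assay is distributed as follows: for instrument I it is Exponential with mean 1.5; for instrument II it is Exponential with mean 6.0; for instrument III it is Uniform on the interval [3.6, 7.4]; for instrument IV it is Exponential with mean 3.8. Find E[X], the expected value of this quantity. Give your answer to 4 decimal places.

Component means — I: 1.5; II: 6; III: 5.5; IV: 3.8.
E[X] = 0.2·1.5 + 0.1·6 + 0.6·5.5 + 0.1·3.8 = 4.58.

4.5800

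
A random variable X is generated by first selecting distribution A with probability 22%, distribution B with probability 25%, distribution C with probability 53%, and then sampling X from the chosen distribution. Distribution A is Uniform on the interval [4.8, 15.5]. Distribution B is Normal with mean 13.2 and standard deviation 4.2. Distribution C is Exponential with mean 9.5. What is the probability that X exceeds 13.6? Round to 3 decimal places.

Conditional on each component, P(X > 13.6): A: 0.17757; B: 0.462063; C: 0.238931.
By total probability, P(X > 13.6) = 0.22·0.17757 + 0.25·0.462063 + 0.53·0.238931 = 0.281215.

0.281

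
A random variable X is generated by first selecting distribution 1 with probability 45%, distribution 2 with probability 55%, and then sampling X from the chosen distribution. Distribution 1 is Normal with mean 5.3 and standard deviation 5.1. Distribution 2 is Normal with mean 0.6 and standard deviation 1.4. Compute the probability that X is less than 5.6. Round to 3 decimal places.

0.785

Conditional on each component, P(X < 5.6): 1: 0.523454; 2: 0.999822.
By total probability, P(X < 5.6) = 0.45·0.523454 + 0.55·0.999822 = 0.785457.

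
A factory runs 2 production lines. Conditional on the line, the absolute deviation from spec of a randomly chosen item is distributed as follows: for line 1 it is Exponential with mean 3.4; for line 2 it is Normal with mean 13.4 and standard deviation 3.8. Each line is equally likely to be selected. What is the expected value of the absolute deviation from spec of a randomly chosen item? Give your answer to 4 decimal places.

8.4000

Component means — 1: 3.4; 2: 13.4.
E[X] = 0.5·3.4 + 0.5·13.4 = 8.4.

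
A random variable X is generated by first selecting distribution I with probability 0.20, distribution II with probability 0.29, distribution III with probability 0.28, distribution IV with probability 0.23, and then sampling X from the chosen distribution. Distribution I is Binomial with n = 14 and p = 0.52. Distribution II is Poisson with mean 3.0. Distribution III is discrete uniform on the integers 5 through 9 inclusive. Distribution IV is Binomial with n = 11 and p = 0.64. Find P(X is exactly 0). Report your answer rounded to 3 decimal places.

0.014

Conditional on each component, P(X = 0): I: 3.44649e-05; II: 0.0497871; III: 0; IV: 1.31622e-05.
By total probability, P(X = 0) = 0.2·3.44649e-05 + 0.29·0.0497871 + 0.28·0 + 0.23·1.31622e-05 = 0.0144482.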